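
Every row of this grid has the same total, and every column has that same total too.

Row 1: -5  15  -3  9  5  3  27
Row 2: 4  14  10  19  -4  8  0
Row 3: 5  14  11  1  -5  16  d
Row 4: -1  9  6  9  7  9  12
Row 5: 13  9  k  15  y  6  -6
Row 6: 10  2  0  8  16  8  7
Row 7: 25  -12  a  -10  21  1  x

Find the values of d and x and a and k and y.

Rows 1 and 2 both sum to 51, so that's the common total.
Column 5: 5 − 4 − 5 + 7 + 16 + 21 = 40, so its missing entry is 51 − 40 = 11.
Row 5: 13 + 9 + 15 + 11 + 6 − 6 = 48, so its missing entry is 51 − 48 = 3.
Column 3: -3 + 10 + 11 + 6 + 3 + 0 = 27, so its missing entry is 51 − 27 = 24.
Row 3: 5 + 14 + 11 + 1 − 5 + 16 = 42, so its missing entry is 51 − 42 = 9.
Row 7: 25 − 12 + 24 − 10 + 21 + 1 = 49, so its missing entry is 51 − 49 = 2.

d = 9, x = 2, a = 24, k = 3, y = 11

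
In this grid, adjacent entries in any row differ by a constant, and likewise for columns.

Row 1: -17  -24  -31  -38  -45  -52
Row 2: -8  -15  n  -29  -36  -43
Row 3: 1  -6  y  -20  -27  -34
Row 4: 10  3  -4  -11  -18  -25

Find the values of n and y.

n = -22, y = -13

Along each row the entries change by -7 per step; down each column they change by 9.
Row 2: from -8 at column 1, stepping by -7 to column 3 gives -22.
Row 3: from 1 at column 1, stepping by -7 to column 3 gives -13.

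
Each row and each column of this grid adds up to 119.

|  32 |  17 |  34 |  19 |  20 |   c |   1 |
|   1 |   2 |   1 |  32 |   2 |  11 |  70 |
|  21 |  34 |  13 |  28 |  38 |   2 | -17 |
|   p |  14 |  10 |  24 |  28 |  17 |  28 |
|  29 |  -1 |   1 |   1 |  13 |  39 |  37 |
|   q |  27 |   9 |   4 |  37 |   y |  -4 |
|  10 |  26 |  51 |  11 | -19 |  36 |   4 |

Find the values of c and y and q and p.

The known cells in row 1 total 123, leaving 119 − 123 = -4 for the blank.
The known cells in column 6 total 101, leaving 119 − 101 = 18 for the blank.
The known cells in row 6 total 91, leaving 119 − 91 = 28 for the blank.
The known cells in row 4 total 121, leaving 119 − 121 = -2 for the blank.

c = -4, y = 18, q = 28, p = -2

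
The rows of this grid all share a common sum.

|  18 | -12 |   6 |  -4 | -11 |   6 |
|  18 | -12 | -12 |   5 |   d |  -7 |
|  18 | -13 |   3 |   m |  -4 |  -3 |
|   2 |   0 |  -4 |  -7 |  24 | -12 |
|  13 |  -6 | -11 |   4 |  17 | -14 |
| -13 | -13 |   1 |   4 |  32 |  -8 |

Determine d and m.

d = 11, m = 2

Rows 1 and 5 both add up to 3, so every row sums to 3.
Row 2: 18 − 12 − 12 + 5 − 7 = -8, so the missing entry is 3 − (-8) = 11.
Row 3: 18 − 13 + 3 − 4 − 3 = 1, so the missing entry is 3 − 1 = 2.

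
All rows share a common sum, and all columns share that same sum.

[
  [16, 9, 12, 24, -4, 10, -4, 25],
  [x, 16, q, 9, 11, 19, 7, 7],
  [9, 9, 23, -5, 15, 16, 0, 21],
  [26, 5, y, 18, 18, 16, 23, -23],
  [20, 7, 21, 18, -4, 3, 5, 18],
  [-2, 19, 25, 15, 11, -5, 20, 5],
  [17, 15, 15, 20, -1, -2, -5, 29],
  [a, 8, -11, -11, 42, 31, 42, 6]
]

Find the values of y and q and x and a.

Rows 1 and 3 both sum to 88, so that's the common total.
Row 4 has 26 + 5 + 18 + 18 + 16 + 23 − 23 = 83; the blank must be 88 − 83 = 5.
Column 3 has 12 + 23 + 5 + 21 + 25 + 15 − 11 = 90; the blank must be 88 − 90 = -2.
Row 2 has 16 − 2 + 9 + 11 + 19 + 7 + 7 = 67; the blank must be 88 − 67 = 21.
Row 8 has 8 − 11 − 11 + 42 + 31 + 42 + 6 = 107; the blank must be 88 − 107 = -19.

y = 5, q = -2, x = 21, a = -19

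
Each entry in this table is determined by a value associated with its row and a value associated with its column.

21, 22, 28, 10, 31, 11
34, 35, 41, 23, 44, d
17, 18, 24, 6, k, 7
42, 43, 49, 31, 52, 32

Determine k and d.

The difference between any two rows is the same in every column — this is an addition table with the headers hidden.
Row 3 minus row 1 is 6 − 10 = -4, so its entry in column 5 is 31 + (-4) = 27.
Row 2 minus row 1 is 23 − 10 = 13, so its entry in column 6 is 11 + 13 = 24.

k = 27, d = 24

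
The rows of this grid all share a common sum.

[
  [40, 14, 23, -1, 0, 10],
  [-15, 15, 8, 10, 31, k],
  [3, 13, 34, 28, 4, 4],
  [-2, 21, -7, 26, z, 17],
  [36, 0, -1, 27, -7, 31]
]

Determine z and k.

The complete rows each total 86.
Row 4 is missing 86 − 55 = 31 (since -2 + 21 − 7 + 26 + 17 = 55).
Row 2 is missing 86 − 49 = 37 (since -15 + 15 + 8 + 10 + 31 = 49).

z = 31, k = 37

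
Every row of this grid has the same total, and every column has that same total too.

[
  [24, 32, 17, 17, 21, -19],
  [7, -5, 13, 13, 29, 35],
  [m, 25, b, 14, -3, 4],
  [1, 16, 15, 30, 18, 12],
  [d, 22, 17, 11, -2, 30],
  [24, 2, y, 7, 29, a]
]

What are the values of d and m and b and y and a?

d = 14, m = 22, b = 30, y = 0, a = 30

Rows 1 and 2 both sum to 92, so that's the common total.
The known cells in column 6 total 62, leaving 92 − 62 = 30 for the blank.
The known cells in row 5 total 78, leaving 92 − 78 = 14 for the blank.
The known cells in column 1 total 70, leaving 92 − 70 = 22 for the blank.
The known cells in row 3 total 62, leaving 92 − 62 = 30 for the blank.
The known cells in row 6 total 92, leaving 92 − 92 = 0 for the blank.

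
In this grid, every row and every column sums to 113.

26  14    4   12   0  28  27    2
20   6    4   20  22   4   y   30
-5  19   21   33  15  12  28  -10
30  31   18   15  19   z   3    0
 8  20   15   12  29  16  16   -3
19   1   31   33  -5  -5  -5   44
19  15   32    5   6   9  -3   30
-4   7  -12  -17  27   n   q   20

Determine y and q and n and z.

Row 2 has 20 + 6 + 4 + 20 + 22 + 4 + 30 = 106; the blank must be 113 − 106 = 7.
Column 7 has 27 + 7 + 28 + 3 + 16 − 5 − 3 = 73; the blank must be 113 − 73 = 40.
Row 8 has -4 + 7 − 12 − 17 + 27 + 40 + 20 = 61; the blank must be 113 − 61 = 52.
Row 4 has 30 + 31 + 18 + 15 + 19 + 3 + 0 = 116; the blank must be 113 − 116 = -3.

y = 7, q = 40, n = 52, z = -3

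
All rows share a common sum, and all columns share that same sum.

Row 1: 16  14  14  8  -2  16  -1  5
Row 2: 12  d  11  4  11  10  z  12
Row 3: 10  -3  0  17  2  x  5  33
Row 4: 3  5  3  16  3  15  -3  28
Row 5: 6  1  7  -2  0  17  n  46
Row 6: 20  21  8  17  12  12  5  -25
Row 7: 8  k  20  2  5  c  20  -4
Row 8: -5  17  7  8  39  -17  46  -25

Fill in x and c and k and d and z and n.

x = 6, c = 11, k = 8, d = 7, z = 3, n = -5

Rows 1 and 4 both sum to 70, so that's the common total.
Row 5: 6 + 1 + 7 − 2 + 0 + 17 + 46 = 75, so its missing entry is 70 − 75 = -5.
Column 7: -1 + 5 − 3 − 5 + 5 + 20 + 46 = 67, so its missing entry is 70 − 67 = 3.
Row 2: 12 + 11 + 4 + 11 + 10 + 3 + 12 = 63, so its missing entry is 70 − 63 = 7.
Column 2: 14 + 7 − 3 + 5 + 1 + 21 + 17 = 62, so its missing entry is 70 − 62 = 8.
Row 7: 8 + 8 + 20 + 2 + 5 + 20 − 4 = 59, so its missing entry is 70 − 59 = 11.
Row 3: 10 − 3 + 0 + 17 + 2 + 5 + 33 = 64, so its missing entry is 70 − 64 = 6.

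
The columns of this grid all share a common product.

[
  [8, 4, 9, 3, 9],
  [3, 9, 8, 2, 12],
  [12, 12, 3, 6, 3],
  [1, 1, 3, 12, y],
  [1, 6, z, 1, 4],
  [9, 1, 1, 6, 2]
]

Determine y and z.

Columns 1 and 2 each multiply to 2592, so every column has product 2592.
Column 5: 9×12×3×4×2 = 2592, so the missing entry is 2592 ÷ 2592 = 1.
Column 3: 9×8×3×3×1 = 648, so the missing entry is 2592 ÷ 648 = 4.

y = 1, z = 4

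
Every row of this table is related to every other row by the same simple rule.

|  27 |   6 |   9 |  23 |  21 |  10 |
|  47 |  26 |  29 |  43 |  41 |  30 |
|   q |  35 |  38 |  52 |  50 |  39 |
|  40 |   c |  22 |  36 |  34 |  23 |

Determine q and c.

The difference between any two rows is the same in every column — this is an addition table with the headers hidden.
Row 3 minus row 1 is 50 − 21 = 29, so its entry in column 1 is 27 + 29 = 56.
Row 4 minus row 1 is 34 − 21 = 13, so its entry in column 2 is 6 + 13 = 19.

q = 56, c = 19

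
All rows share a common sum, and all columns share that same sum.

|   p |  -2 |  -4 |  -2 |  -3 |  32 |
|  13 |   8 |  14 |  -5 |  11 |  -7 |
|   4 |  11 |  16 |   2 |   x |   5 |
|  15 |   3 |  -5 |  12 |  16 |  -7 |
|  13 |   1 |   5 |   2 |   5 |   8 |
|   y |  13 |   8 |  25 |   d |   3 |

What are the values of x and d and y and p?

Rows 2 and 4 both sum to 34, so that's the common total.
Row 3 has 4 + 11 + 16 + 2 + 5 = 38; the blank must be 34 − 38 = -4.
Column 5 has -3 + 11 − 4 + 16 + 5 = 25; the blank must be 34 − 25 = 9.
Row 6 has 13 + 8 + 25 + 9 + 3 = 58; the blank must be 34 − 58 = -24.
Row 1 has -2 − 4 − 2 − 3 + 32 = 21; the blank must be 34 − 21 = 13.

x = -4, d = 9, y = -24, p = 13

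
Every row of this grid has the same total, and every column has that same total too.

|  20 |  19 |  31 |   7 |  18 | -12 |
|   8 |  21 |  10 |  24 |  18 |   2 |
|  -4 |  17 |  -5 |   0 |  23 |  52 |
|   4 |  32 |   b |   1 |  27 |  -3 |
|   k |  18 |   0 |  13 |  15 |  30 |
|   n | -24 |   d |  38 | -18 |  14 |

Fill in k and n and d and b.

Rows 1 and 2 both sum to 83, so that's the common total.
The known cells in row 4 total 61, leaving 83 − 61 = 22 for the blank.
The known cells in row 5 total 76, leaving 83 − 76 = 7 for the blank.
The known cells in column 1 total 35, leaving 83 − 35 = 48 for the blank.
The known cells in row 6 total 58, leaving 83 − 58 = 25 for the blank.

k = 7, n = 48, d = 25, b = 22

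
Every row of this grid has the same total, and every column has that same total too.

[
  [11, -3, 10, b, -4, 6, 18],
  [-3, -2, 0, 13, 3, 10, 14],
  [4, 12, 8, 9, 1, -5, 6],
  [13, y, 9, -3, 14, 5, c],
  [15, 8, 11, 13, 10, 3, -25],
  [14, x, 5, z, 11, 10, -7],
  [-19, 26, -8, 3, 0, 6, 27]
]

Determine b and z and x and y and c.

Rows 2 and 3 both sum to 35, so that's the common total.
Row 1 has 11 − 3 + 10 − 4 + 6 + 18 = 38; the blank must be 35 − 38 = -3.
Column 7 has 18 + 14 + 6 − 25 − 7 + 27 = 33; the blank must be 35 − 33 = 2.
Row 4 has 13 + 9 − 3 + 14 + 5 + 2 = 40; the blank must be 35 − 40 = -5.
Column 2 has -3 − 2 + 12 − 5 + 8 + 26 = 36; the blank must be 35 − 36 = -1.
Row 6 has 14 − 1 + 5 + 11 + 10 − 7 = 32; the blank must be 35 − 32 = 3.

b = -3, z = 3, x = -1, y = -5, c = 2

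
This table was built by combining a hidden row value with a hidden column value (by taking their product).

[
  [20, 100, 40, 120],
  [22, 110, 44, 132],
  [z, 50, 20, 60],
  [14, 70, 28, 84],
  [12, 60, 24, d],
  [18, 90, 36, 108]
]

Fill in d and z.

Each row is a constant multiple of every other row — this is a multiplication table with the headers hidden.
Row 5 is 24/40 = 3/5 times row 1, so its entry in column 4 is 120 × 3/5 = 72.
Row 3 is 20/40 = 1/2 times row 1, so its entry in column 1 is 20 × 1/2 = 10.

d = 72, z = 10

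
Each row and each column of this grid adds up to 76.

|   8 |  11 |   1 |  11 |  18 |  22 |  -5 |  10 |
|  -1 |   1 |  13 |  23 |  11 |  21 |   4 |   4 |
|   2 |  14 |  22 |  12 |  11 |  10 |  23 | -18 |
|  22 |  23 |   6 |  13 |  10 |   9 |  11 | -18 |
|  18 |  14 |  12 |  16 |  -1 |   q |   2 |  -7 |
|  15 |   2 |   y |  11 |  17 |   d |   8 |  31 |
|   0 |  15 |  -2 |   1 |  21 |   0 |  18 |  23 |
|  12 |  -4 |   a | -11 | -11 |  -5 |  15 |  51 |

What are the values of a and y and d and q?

a = 29, y = -5, d = -3, q = 22

Row 5: 18 + 14 + 12 + 16 − 1 + 2 − 7 = 54, so its missing entry is 76 − 54 = 22.
Column 6: 22 + 21 + 10 + 9 + 22 + 0 − 5 = 79, so its missing entry is 76 − 79 = -3.
Row 8: 12 − 4 − 11 − 11 − 5 + 15 + 51 = 47, so its missing entry is 76 − 47 = 29.
Row 6: 15 + 2 + 11 + 17 − 3 + 8 + 31 = 81, so its missing entry is 76 − 81 = -5.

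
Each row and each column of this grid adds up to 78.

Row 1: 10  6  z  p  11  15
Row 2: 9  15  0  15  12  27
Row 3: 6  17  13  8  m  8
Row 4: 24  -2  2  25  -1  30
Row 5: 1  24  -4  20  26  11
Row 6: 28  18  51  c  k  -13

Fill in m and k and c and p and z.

m = 26, k = 4, c = -10, p = 20, z = 16

The known cells in row 3 total 52, leaving 78 − 52 = 26 for the blank.
The known cells in column 5 total 74, leaving 78 − 74 = 4 for the blank.
The known cells in column 3 total 62, leaving 78 − 62 = 16 for the blank.
The known cells in row 1 total 58, leaving 78 − 58 = 20 for the blank.
The known cells in row 6 total 88, leaving 78 − 88 = -10 for the blank.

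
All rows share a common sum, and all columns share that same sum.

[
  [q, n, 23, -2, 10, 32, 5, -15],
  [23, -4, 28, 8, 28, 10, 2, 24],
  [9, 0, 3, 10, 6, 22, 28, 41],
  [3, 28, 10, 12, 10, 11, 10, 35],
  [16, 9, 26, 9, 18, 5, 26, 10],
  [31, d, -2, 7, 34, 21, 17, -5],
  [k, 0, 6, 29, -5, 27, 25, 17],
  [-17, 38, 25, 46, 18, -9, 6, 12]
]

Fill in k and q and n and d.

Rows 2 and 3 both sum to 119, so that's the common total.
Row 6 has 31 − 2 + 7 + 34 + 21 + 17 − 5 = 103; the blank must be 119 − 103 = 16.
Column 2 has -4 + 0 + 28 + 9 + 16 + 0 + 38 = 87; the blank must be 119 − 87 = 32.
Row 1 has 32 + 23 − 2 + 10 + 32 + 5 − 15 = 85; the blank must be 119 − 85 = 34.
Row 7 has 0 + 6 + 29 − 5 + 27 + 25 + 17 = 99; the blank must be 119 − 99 = 20.

k = 20, q = 34, n = 32, d = 16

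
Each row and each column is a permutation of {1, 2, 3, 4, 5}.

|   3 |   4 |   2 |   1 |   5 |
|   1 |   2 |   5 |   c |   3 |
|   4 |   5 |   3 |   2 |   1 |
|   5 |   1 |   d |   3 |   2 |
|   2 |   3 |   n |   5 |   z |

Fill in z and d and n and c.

Cell (5,5): column 5 already has {1, 2, 3, 5} → 4.
Cell (4,3): row 4 already has {1, 2, 3, 5} → 4.
For row 2, column 4: row 2 already has {1, 2, 3, 5}; that leaves 4.
At (row 5, col 3): row 5 already has {2, 3, 4, 5}, so the value is 1.

z = 4, d = 4, n = 1, c = 4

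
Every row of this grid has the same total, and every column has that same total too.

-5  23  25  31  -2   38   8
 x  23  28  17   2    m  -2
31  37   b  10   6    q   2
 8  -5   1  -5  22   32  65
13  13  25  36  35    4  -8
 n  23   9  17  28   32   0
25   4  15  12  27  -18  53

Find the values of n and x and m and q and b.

n = 9, x = 37, m = 13, q = 17, b = 15

Rows 1 and 4 both sum to 118, so that's the common total.
Row 6: 23 + 9 + 17 + 28 + 32 + 0 = 109, so its missing entry is 118 − 109 = 9.
Column 3: 25 + 28 + 1 + 25 + 9 + 15 = 103, so its missing entry is 118 − 103 = 15.
Column 1: -5 + 31 + 8 + 13 + 9 + 25 = 81, so its missing entry is 118 − 81 = 37.
Row 2: 37 + 23 + 28 + 17 + 2 − 2 = 105, so its missing entry is 118 − 105 = 13.
Row 3: 31 + 37 + 15 + 10 + 6 + 2 = 101, so its missing entry is 118 − 101 = 17.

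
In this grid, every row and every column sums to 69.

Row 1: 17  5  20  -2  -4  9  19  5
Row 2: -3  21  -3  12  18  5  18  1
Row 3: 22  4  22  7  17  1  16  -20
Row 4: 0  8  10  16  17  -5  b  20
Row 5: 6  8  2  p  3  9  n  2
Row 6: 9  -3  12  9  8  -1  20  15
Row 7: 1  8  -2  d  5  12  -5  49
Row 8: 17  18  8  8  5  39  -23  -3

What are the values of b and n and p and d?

b = 3, n = 21, p = 18, d = 1

Row 7: 1 + 8 − 2 + 5 + 12 − 5 + 49 = 68, so its missing entry is 69 − 68 = 1.
Column 4: -2 + 12 + 7 + 16 + 9 + 1 + 8 = 51, so its missing entry is 69 − 51 = 18.
Row 5: 6 + 8 + 2 + 18 + 3 + 9 + 2 = 48, so its missing entry is 69 − 48 = 21.
Row 4: 0 + 8 + 10 + 16 + 17 − 5 + 20 = 66, so its missing entry is 69 − 66 = 3.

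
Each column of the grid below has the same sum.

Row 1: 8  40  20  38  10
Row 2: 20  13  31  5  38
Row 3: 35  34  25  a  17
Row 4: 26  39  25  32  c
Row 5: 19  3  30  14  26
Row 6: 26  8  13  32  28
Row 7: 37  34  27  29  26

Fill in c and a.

The complete columns each total 171.
Column 5 is missing 171 − 145 = 26 (since 10 + 38 + 17 + 26 + 28 + 26 = 145).
Column 4 is missing 171 − 150 = 21 (since 38 + 5 + 32 + 14 + 32 + 29 = 150).

c = 26, a = 21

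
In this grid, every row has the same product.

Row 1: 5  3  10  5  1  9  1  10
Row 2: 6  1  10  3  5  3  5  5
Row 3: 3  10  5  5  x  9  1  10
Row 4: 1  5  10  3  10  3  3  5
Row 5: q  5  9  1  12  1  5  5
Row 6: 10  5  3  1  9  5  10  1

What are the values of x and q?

Rows 2 and 4 each multiply to 67500, so every row has product 67500.
Row 3: 3×10×5×5×9×1×10 = 67500, so the missing entry is 67500 ÷ 67500 = 1.
Row 5: 5×9×1×12×1×5×5 = 13500, so the missing entry is 67500 ÷ 13500 = 5.

x = 1, q = 5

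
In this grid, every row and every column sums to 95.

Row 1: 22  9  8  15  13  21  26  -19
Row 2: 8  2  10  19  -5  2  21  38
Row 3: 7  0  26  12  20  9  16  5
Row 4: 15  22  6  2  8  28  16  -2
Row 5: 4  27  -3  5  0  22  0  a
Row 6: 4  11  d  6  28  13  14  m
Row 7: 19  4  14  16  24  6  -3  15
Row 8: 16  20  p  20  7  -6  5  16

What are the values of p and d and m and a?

Row 5: 4 + 27 − 3 + 5 + 0 + 22 + 0 = 55, so its missing entry is 95 − 55 = 40.
Column 8: -19 + 38 + 5 − 2 + 40 + 15 + 16 = 93, so its missing entry is 95 − 93 = 2.
Row 8: 16 + 20 + 20 + 7 − 6 + 5 + 16 = 78, so its missing entry is 95 − 78 = 17.
Row 6: 4 + 11 + 6 + 28 + 13 + 14 + 2 = 78, so its missing entry is 95 − 78 = 17.

p = 17, d = 17, m = 2, a = 40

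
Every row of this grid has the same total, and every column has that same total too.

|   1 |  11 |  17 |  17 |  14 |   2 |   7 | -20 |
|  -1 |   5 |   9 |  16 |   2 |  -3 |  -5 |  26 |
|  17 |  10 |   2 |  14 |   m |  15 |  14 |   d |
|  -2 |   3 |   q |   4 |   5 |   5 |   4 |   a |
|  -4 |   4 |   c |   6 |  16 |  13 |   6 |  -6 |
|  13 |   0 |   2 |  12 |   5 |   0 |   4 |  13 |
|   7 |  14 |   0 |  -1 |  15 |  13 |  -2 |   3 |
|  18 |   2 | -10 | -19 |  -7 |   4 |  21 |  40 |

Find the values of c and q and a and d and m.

c = 14, q = 15, a = 15, d = -22, m = -1

Rows 1 and 2 both sum to 49, so that's the common total.
Column 5: 14 + 2 + 5 + 16 + 5 + 15 − 7 = 50, so its missing entry is 49 − 50 = -1.
Row 3: 17 + 10 + 2 + 14 − 1 + 15 + 14 = 71, so its missing entry is 49 − 71 = -22.
Column 8: -20 + 26 − 22 − 6 + 13 + 3 + 40 = 34, so its missing entry is 49 − 34 = 15.
Row 5: -4 + 4 + 6 + 16 + 13 + 6 − 6 = 35, so its missing entry is 49 − 35 = 14.
Row 4: -2 + 3 + 4 + 5 + 5 + 4 + 15 = 34, so its missing entry is 49 − 34 = 15.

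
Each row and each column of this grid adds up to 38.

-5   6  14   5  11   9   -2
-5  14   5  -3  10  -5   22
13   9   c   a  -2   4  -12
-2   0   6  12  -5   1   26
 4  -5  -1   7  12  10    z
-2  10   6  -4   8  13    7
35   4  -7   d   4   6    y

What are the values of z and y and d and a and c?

z = 11, y = -14, d = 10, a = 11, c = 15

Row 5 has 4 − 5 − 1 + 7 + 12 + 10 = 27; the blank must be 38 − 27 = 11.
Column 3 has 14 + 5 + 6 − 1 + 6 − 7 = 23; the blank must be 38 − 23 = 15.
Row 3 has 13 + 9 + 15 − 2 + 4 − 12 = 27; the blank must be 38 − 27 = 11.
Column 7 has -2 + 22 − 12 + 26 + 11 + 7 = 52; the blank must be 38 − 52 = -14.
Row 7 has 35 + 4 − 7 + 4 + 6 − 14 = 28; the blank must be 38 − 28 = 10.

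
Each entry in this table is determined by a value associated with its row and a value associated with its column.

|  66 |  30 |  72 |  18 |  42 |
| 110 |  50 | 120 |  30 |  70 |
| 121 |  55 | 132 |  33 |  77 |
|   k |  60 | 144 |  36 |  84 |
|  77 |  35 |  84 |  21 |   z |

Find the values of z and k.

Each row is a constant multiple of every other row — this is a multiplication table with the headers hidden.
Row 5 is 35/30 = 7/6 times row 1, so its entry in column 5 is 42 × 7/6 = 49.
Row 4 is 60/30 = 2/1 times row 1, so its entry in column 1 is 66 × 2/1 = 132.

z = 49, k = 132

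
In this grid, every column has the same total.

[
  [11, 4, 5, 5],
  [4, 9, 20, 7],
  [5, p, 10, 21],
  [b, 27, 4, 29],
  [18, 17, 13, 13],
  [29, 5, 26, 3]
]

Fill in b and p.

b = 11, p = 16

The complete columns each total 78.
Column 1 is missing 78 − 67 = 11 (since 11 + 4 + 5 + 18 + 29 = 67).
Column 2 is missing 78 − 62 = 16 (since 4 + 9 + 27 + 17 + 5 = 62).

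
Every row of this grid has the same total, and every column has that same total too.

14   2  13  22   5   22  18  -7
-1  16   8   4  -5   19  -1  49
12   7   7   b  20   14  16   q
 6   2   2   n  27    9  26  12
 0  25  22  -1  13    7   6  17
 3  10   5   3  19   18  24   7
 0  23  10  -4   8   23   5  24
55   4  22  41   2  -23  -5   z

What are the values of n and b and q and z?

n = 5, b = 19, q = -6, z = -7

Rows 1 and 2 both sum to 89, so that's the common total.
Row 4 has 6 + 2 + 2 + 27 + 9 + 26 + 12 = 84; the blank must be 89 − 84 = 5.
Column 4 has 22 + 4 + 5 − 1 + 3 − 4 + 41 = 70; the blank must be 89 − 70 = 19.
Row 8 has 55 + 4 + 22 + 41 + 2 − 23 − 5 = 96; the blank must be 89 − 96 = -7.
Row 3 has 12 + 7 + 7 + 19 + 20 + 14 + 16 = 95; the blank must be 89 − 95 = -6.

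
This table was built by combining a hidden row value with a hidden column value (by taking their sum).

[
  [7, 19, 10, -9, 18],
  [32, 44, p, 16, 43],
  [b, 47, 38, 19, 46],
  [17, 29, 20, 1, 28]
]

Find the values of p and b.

p = 35, b = 35

The difference between any two rows is the same in every column — this is an addition table with the headers hidden.
Row 2 minus row 1 is 44 − 19 = 25, so its entry in column 3 is 10 + 25 = 35.
Row 3 minus row 1 is 47 − 19 = 28, so its entry in column 1 is 7 + 28 = 35.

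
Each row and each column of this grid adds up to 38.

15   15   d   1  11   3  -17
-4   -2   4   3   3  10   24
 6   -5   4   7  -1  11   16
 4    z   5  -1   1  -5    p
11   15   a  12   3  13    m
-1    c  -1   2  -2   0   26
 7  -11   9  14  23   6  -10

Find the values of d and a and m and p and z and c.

Row 6 has -1 − 1 + 2 − 2 + 0 + 26 = 24; the blank must be 38 − 24 = 14.
Column 2 has 15 − 2 − 5 + 15 + 14 − 11 = 26; the blank must be 38 − 26 = 12.
Row 1 has 15 + 15 + 1 + 11 + 3 − 17 = 28; the blank must be 38 − 28 = 10.
Column 3 has 10 + 4 + 4 + 5 − 1 + 9 = 31; the blank must be 38 − 31 = 7.
Row 5 has 11 + 15 + 7 + 12 + 3 + 13 = 61; the blank must be 38 − 61 = -23.
Row 4 has 4 + 12 + 5 − 1 + 1 − 5 = 16; the blank must be 38 − 16 = 22.

d = 10, a = 7, m = -23, p = 22, z = 12, c = 14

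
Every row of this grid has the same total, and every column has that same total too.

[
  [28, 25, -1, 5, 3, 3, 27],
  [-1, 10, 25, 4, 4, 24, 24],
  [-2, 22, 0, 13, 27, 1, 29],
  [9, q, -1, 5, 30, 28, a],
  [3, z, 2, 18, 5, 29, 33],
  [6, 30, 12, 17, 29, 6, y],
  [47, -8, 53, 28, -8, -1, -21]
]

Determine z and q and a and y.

z = 0, q = 11, a = 8, y = -10

Rows 1 and 2 both sum to 90, so that's the common total.
Row 5 has 3 + 2 + 18 + 5 + 29 + 33 = 90; the blank must be 90 − 90 = 0.
Column 2 has 25 + 10 + 22 + 0 + 30 − 8 = 79; the blank must be 90 − 79 = 11.
Row 6 has 6 + 30 + 12 + 17 + 29 + 6 = 100; the blank must be 90 − 100 = -10.
Row 4 has 9 + 11 − 1 + 5 + 30 + 28 = 82; the blank must be 90 − 82 = 8.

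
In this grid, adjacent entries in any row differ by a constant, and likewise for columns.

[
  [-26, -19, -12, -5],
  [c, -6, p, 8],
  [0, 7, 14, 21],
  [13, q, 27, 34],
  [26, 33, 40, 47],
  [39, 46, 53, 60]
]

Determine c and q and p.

Along each row the entries change by 7 per step; down each column they change by 13.
Row 2: from -6 at column 2, stepping by 7 to column 1 gives -13.
Row 4: from 13 at column 1, stepping by 7 to column 2 gives 20.
Row 2: from -6 at column 2, stepping by 7 to column 3 gives 1.

c = -13, q = 20, p = 1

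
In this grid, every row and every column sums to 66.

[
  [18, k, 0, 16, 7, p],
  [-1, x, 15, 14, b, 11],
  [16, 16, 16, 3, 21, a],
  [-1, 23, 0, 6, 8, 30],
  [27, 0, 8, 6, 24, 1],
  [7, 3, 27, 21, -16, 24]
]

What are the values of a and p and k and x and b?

a = -6, p = 6, k = 19, x = 5, b = 22

Column 5: 7 + 21 + 8 + 24 − 16 = 44, so its missing entry is 66 − 44 = 22.
Row 2: -1 + 15 + 14 + 22 + 11 = 61, so its missing entry is 66 − 61 = 5.
Column 2: 5 + 16 + 23 + 0 + 3 = 47, so its missing entry is 66 − 47 = 19.
Row 1: 18 + 19 + 0 + 16 + 7 = 60, so its missing entry is 66 − 60 = 6.
Row 3: 16 + 16 + 16 + 3 + 21 = 72, so its missing entry is 66 − 72 = -6.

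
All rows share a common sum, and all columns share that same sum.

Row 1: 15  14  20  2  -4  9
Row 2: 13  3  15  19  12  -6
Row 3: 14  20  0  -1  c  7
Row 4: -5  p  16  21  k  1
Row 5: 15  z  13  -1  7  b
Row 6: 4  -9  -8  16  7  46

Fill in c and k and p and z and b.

c = 16, k = 18, p = 5, z = 23, b = -1

Rows 1 and 2 both sum to 56, so that's the common total.
Row 3 has 14 + 20 + 0 − 1 + 7 = 40; the blank must be 56 − 40 = 16.
Column 5 has -4 + 12 + 16 + 7 + 7 = 38; the blank must be 56 − 38 = 18.
Row 4 has -5 + 16 + 21 + 18 + 1 = 51; the blank must be 56 − 51 = 5.
Column 6 has 9 − 6 + 7 + 1 + 46 = 57; the blank must be 56 − 57 = -1.
Row 5 has 15 + 13 − 1 + 7 − 1 = 33; the blank must be 56 − 33 = 23.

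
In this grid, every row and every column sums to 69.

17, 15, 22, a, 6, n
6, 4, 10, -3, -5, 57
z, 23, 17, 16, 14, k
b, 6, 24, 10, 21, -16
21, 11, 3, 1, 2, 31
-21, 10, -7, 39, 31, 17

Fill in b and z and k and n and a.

The known cells in column 4 total 63, leaving 69 − 63 = 6 for the blank.
The known cells in row 4 total 45, leaving 69 − 45 = 24 for the blank.
The known cells in column 1 total 47, leaving 69 − 47 = 22 for the blank.
The known cells in row 1 total 66, leaving 69 − 66 = 3 for the blank.
The known cells in row 3 total 92, leaving 69 − 92 = -23 for the blank.

b = 24, z = 22, k = -23, n = 3, a = 6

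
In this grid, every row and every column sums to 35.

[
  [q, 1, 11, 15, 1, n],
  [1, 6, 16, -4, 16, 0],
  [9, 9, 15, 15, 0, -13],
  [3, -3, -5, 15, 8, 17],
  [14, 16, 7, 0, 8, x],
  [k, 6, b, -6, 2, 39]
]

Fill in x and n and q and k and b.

Row 5: 14 + 16 + 7 + 0 + 8 = 45, so its missing entry is 35 − 45 = -10.
Column 6: 0 − 13 + 17 − 10 + 39 = 33, so its missing entry is 35 − 33 = 2.
Row 1: 1 + 11 + 15 + 1 + 2 = 30, so its missing entry is 35 − 30 = 5.
Column 1: 5 + 1 + 9 + 3 + 14 = 32, so its missing entry is 35 − 32 = 3.
Row 6: 3 + 6 − 6 + 2 + 39 = 44, so its missing entry is 35 − 44 = -9.

x = -10, n = 2, q = 5, k = 3, b = -9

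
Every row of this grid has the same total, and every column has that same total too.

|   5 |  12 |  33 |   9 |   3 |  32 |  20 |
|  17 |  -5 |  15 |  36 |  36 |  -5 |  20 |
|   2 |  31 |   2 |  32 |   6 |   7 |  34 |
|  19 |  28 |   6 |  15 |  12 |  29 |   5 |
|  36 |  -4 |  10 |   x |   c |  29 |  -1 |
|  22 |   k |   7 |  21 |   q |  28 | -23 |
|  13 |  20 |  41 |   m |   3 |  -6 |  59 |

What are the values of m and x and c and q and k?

Rows 1 and 2 both sum to 114, so that's the common total.
Column 2: 12 − 5 + 31 + 28 − 4 + 20 = 82, so its missing entry is 114 − 82 = 32.
Row 6: 22 + 32 + 7 + 21 + 28 − 23 = 87, so its missing entry is 114 − 87 = 27.
Column 5: 3 + 36 + 6 + 12 + 27 + 3 = 87, so its missing entry is 114 − 87 = 27.
Row 5: 36 − 4 + 10 + 27 + 29 − 1 = 97, so its missing entry is 114 − 97 = 17.
Row 7: 13 + 20 + 41 + 3 − 6 + 59 = 130, so its missing entry is 114 − 130 = -16.

m = -16, x = 17, c = 27, q = 27, k = 32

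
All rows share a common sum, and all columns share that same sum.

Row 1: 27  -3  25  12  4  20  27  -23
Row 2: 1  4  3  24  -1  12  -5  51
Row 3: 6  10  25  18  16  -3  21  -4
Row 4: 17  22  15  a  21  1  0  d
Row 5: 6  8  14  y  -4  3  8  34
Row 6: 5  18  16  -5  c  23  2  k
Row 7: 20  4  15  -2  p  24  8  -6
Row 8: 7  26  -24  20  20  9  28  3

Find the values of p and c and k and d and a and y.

Rows 1 and 2 both sum to 89, so that's the common total.
Row 5 has 6 + 8 + 14 − 4 + 3 + 8 + 34 = 69; the blank must be 89 − 69 = 20.
Row 7 has 20 + 4 + 15 − 2 + 24 + 8 − 6 = 63; the blank must be 89 − 63 = 26.
Column 5 has 4 − 1 + 16 + 21 − 4 + 26 + 20 = 82; the blank must be 89 − 82 = 7.
Row 6 has 5 + 18 + 16 − 5 + 7 + 23 + 2 = 66; the blank must be 89 − 66 = 23.
Column 8 has -23 + 51 − 4 + 34 + 23 − 6 + 3 = 78; the blank must be 89 − 78 = 11.
Row 4 has 17 + 22 + 15 + 21 + 1 + 0 + 11 = 87; the blank must be 89 − 87 = 2.

p = 26, c = 7, k = 23, d = 11, a = 2, y = 20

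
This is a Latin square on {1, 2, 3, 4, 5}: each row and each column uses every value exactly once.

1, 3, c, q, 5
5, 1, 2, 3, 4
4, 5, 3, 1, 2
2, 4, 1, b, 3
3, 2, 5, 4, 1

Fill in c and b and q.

c = 4, b = 5, q = 2

At (row 1, col 3): column 3 already has {1, 2, 3, 5}, so the value is 4.
Cell (4,4): row 4 already has {1, 2, 3, 4} → 5.
At (row 1, col 4): row 1 already has {1, 3, 4, 5}, so the value is 2.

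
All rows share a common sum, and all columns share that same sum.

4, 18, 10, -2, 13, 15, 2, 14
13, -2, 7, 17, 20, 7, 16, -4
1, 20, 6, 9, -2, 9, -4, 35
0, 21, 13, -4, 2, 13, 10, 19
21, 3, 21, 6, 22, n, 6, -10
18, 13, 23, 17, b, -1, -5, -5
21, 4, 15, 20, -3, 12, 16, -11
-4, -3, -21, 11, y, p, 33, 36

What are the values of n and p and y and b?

Rows 1 and 2 both sum to 74, so that's the common total.
Row 5: 21 + 3 + 21 + 6 + 22 + 6 − 10 = 69, so its missing entry is 74 − 69 = 5.
Row 6: 18 + 13 + 23 + 17 − 1 − 5 − 5 = 60, so its missing entry is 74 − 60 = 14.
Column 5: 13 + 20 − 2 + 2 + 22 + 14 − 3 = 66, so its missing entry is 74 − 66 = 8.
Row 8: -4 − 3 − 21 + 11 + 8 + 33 + 36 = 60, so its missing entry is 74 − 60 = 14.

n = 5, p = 14, y = 8, b = 14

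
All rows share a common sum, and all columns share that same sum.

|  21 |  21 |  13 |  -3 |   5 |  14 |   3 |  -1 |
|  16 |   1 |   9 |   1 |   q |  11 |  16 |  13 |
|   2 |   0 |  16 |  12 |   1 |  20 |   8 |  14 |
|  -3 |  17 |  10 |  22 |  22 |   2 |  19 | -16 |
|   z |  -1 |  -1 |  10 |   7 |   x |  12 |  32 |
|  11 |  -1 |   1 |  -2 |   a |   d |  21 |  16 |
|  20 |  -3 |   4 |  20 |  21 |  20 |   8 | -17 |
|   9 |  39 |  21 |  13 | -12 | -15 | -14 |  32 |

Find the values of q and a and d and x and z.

q = 6, a = 23, d = 4, x = 17, z = -3

Rows 1 and 3 both sum to 73, so that's the common total.
The known cells in column 1 total 76, leaving 73 − 76 = -3 for the blank.
The known cells in row 2 total 67, leaving 73 − 67 = 6 for the blank.
The known cells in column 5 total 50, leaving 73 − 50 = 23 for the blank.
The known cells in row 6 total 69, leaving 73 − 69 = 4 for the blank.
The known cells in row 5 total 56, leaving 73 − 56 = 17 for the blank.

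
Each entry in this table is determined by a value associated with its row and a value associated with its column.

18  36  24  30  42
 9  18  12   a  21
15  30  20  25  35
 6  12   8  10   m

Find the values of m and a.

m = 14, a = 15

Each row is a constant multiple of every other row — this is a multiplication table with the headers hidden.
Row 4 is 6/18 = 1/3 times row 1, so its entry in column 5 is 42 × 1/3 = 14.
Row 2 is 9/18 = 1/2 times row 1, so its entry in column 4 is 30 × 1/2 = 15.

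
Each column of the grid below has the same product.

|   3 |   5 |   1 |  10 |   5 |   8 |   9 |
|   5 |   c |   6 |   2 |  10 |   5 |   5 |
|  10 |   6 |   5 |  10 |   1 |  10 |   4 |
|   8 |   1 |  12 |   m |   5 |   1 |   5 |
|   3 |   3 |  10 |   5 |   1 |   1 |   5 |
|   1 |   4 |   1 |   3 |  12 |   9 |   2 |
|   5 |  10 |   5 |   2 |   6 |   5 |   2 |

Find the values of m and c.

Columns 3 and 6 each multiply to 18000, so every column has product 18000.
Column 4: 10×2×10×5×3×2 = 6000, so the missing entry is 18000 ÷ 6000 = 3.
Column 2: 5×6×1×3×4×10 = 3600, so the missing entry is 18000 ÷ 3600 = 5.

m = 3, c = 5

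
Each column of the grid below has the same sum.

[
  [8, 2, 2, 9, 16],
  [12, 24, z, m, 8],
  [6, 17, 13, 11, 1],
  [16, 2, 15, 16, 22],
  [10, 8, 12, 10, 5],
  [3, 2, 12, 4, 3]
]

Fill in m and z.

Columns 2 and 5 both add up to 55, so every column sums to 55.
Column 4: 9 + 11 + 16 + 10 + 4 = 50, so the missing entry is 55 − 50 = 5.
Column 3: 2 + 13 + 15 + 12 + 12 = 54, so the missing entry is 55 − 54 = 1.

m = 5, z = 1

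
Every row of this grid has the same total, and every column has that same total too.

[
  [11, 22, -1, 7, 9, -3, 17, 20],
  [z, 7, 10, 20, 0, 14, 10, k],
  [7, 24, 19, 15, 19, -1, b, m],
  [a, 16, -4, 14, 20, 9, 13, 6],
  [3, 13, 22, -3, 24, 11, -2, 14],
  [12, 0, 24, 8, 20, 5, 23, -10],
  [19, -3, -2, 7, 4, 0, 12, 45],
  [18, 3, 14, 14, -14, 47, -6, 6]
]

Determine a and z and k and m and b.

a = 8, z = 4, k = 17, m = -16, b = 15

Rows 1 and 5 both sum to 82, so that's the common total.
Row 4 has 16 − 4 + 14 + 20 + 9 + 13 + 6 = 74; the blank must be 82 − 74 = 8.
Column 7 has 17 + 10 + 13 − 2 + 23 + 12 − 6 = 67; the blank must be 82 − 67 = 15.
Row 3 has 7 + 24 + 19 + 15 + 19 − 1 + 15 = 98; the blank must be 82 − 98 = -16.
Column 8 has 20 − 16 + 6 + 14 − 10 + 45 + 6 = 65; the blank must be 82 − 65 = 17.
Row 2 has 7 + 10 + 20 + 0 + 14 + 10 + 17 = 78; the blank must be 82 − 78 = 4.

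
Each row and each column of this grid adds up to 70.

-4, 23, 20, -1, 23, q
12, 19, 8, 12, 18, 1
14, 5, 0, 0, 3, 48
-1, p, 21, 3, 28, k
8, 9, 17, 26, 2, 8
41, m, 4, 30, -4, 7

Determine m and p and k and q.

m = -8, p = 22, k = -3, q = 9

The known cells in row 6 total 78, leaving 70 − 78 = -8 for the blank.
The known cells in column 2 total 48, leaving 70 − 48 = 22 for the blank.
The known cells in row 4 total 73, leaving 70 − 73 = -3 for the blank.
The known cells in row 1 total 61, leaving 70 − 61 = 9 for the blank.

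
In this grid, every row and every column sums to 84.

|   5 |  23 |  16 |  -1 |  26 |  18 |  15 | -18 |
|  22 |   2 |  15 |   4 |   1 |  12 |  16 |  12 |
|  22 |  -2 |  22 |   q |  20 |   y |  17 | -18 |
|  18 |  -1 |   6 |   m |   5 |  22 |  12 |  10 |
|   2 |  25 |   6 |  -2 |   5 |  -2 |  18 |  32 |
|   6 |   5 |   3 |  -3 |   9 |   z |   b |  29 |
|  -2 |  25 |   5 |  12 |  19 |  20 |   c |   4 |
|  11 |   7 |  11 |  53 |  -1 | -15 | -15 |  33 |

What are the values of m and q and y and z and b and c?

m = 12, q = 9, y = 14, z = 15, b = 20, c = 1

The known cells in row 4 total 72, leaving 84 − 72 = 12 for the blank.
The known cells in column 4 total 75, leaving 84 − 75 = 9 for the blank.
The known cells in row 7 total 83, leaving 84 − 83 = 1 for the blank.
The known cells in column 7 total 64, leaving 84 − 64 = 20 for the blank.
The known cells in row 6 total 69, leaving 84 − 69 = 15 for the blank.
The known cells in row 3 total 70, leaving 84 − 70 = 14 for the blank.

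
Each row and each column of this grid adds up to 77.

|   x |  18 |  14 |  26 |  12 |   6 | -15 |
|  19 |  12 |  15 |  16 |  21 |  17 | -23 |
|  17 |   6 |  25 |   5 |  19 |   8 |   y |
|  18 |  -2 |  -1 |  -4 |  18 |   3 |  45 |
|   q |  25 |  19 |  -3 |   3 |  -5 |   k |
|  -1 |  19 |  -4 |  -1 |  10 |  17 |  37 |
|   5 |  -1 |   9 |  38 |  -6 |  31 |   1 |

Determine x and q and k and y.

x = 16, q = 3, k = 35, y = -3

The known cells in row 3 total 80, leaving 77 − 80 = -3 for the blank.
The known cells in column 7 total 42, leaving 77 − 42 = 35 for the blank.
The known cells in row 5 total 74, leaving 77 − 74 = 3 for the blank.
The known cells in row 1 total 61, leaving 77 − 61 = 16 for the blank.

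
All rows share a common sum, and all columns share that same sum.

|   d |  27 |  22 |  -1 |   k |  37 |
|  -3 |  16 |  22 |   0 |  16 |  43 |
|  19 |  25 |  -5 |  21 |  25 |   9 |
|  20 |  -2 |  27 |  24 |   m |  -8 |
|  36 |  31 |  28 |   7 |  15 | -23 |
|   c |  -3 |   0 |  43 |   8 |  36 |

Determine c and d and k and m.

c = 10, d = 12, k = -3, m = 33

Rows 2 and 3 both sum to 94, so that's the common total.
Row 6: -3 + 0 + 43 + 8 + 36 = 84, so its missing entry is 94 − 84 = 10.
Row 4: 20 − 2 + 27 + 24 − 8 = 61, so its missing entry is 94 − 61 = 33.
Column 5: 16 + 25 + 33 + 15 + 8 = 97, so its missing entry is 94 − 97 = -3.
Row 1: 27 + 22 − 1 − 3 + 37 = 82, so its missing entry is 94 − 82 = 12.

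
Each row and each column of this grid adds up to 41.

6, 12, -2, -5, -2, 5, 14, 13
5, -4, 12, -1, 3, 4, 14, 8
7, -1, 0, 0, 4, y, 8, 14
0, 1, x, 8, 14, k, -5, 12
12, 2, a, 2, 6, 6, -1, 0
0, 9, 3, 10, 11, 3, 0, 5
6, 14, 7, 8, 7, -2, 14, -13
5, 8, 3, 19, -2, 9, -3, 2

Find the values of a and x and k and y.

The known cells in row 3 total 32, leaving 41 − 32 = 9 for the blank.
The known cells in column 6 total 34, leaving 41 − 34 = 7 for the blank.
The known cells in row 4 total 37, leaving 41 − 37 = 4 for the blank.
The known cells in row 5 total 27, leaving 41 − 27 = 14 for the blank.

a = 14, x = 4, k = 7, y = 9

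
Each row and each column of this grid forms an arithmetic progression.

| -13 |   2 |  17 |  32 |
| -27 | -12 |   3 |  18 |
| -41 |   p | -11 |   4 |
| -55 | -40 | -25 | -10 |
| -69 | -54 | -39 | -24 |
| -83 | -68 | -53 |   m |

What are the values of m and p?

Along each row the entries change by 15 per step; down each column they change by -14.
Row 6: from -83 at column 1, stepping by 15 to column 4 gives -38.
Row 3: from -41 at column 1, stepping by 15 to column 2 gives -26.

m = -38, p = -26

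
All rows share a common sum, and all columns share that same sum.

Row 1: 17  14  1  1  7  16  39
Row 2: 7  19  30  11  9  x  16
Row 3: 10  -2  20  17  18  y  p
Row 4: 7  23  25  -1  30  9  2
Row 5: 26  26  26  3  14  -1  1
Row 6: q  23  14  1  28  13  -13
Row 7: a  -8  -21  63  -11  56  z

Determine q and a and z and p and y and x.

q = 29, a = -1, z = 17, p = 33, y = -1, x = 3

Rows 1 and 4 both sum to 95, so that's the common total.
Row 2 has 7 + 19 + 30 + 11 + 9 + 16 = 92; the blank must be 95 − 92 = 3.
Row 6 has 23 + 14 + 1 + 28 + 13 − 13 = 66; the blank must be 95 − 66 = 29.
Column 1 has 17 + 7 + 10 + 7 + 26 + 29 = 96; the blank must be 95 − 96 = -1.
Row 7 has -1 − 8 − 21 + 63 − 11 + 56 = 78; the blank must be 95 − 78 = 17.
Column 7 has 39 + 16 + 2 + 1 − 13 + 17 = 62; the blank must be 95 − 62 = 33.
Row 3 has 10 − 2 + 20 + 17 + 18 + 33 = 96; the blank must be 95 − 96 = -1.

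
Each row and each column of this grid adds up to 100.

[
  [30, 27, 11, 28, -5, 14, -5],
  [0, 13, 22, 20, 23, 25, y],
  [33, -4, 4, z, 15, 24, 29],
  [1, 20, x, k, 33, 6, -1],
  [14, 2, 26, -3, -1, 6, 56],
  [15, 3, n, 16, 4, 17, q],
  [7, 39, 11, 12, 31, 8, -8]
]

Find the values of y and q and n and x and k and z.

Row 3: 33 − 4 + 4 + 15 + 24 + 29 = 101, so its missing entry is 100 − 101 = -1.
Column 4: 28 + 20 − 1 − 3 + 16 + 12 = 72, so its missing entry is 100 − 72 = 28.
Row 2: 0 + 13 + 22 + 20 + 23 + 25 = 103, so its missing entry is 100 − 103 = -3.
Column 7: -5 − 3 + 29 − 1 + 56 − 8 = 68, so its missing entry is 100 − 68 = 32.
Row 4: 1 + 20 + 28 + 33 + 6 − 1 = 87, so its missing entry is 100 − 87 = 13.
Row 6: 15 + 3 + 16 + 4 + 17 + 32 = 87, so its missing entry is 100 − 87 = 13.

y = -3, q = 32, n = 13, x = 13, k = 28, z = -1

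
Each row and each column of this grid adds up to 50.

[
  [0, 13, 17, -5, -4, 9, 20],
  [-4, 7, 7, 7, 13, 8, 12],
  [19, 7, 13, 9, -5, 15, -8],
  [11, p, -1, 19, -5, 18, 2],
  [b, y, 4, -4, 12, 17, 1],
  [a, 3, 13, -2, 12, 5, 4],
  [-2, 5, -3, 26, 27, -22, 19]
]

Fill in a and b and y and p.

Row 4: 11 − 1 + 19 − 5 + 18 + 2 = 44, so its missing entry is 50 − 44 = 6.
Row 6: 3 + 13 − 2 + 12 + 5 + 4 = 35, so its missing entry is 50 − 35 = 15.
Column 1: 0 − 4 + 19 + 11 + 15 − 2 = 39, so its missing entry is 50 − 39 = 11.
Row 5: 11 + 4 − 4 + 12 + 17 + 1 = 41, so its missing entry is 50 − 41 = 9.

a = 15, b = 11, y = 9, p = 6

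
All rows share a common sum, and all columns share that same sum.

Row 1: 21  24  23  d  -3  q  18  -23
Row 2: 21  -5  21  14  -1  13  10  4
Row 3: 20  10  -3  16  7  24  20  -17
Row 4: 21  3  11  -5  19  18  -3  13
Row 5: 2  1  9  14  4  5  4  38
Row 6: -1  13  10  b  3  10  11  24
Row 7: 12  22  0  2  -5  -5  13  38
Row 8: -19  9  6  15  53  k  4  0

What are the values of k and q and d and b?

k = 9, q = 3, d = 14, b = 7

Rows 2 and 3 both sum to 77, so that's the common total.
Row 6: -1 + 13 + 10 + 3 + 10 + 11 + 24 = 70, so its missing entry is 77 − 70 = 7.
Row 8: -19 + 9 + 6 + 15 + 53 + 4 + 0 = 68, so its missing entry is 77 − 68 = 9.
Column 4: 14 + 16 − 5 + 14 + 7 + 2 + 15 = 63, so its missing entry is 77 − 63 = 14.
Row 1: 21 + 24 + 23 + 14 − 3 + 18 − 23 = 74, so its missing entry is 77 − 74 = 3.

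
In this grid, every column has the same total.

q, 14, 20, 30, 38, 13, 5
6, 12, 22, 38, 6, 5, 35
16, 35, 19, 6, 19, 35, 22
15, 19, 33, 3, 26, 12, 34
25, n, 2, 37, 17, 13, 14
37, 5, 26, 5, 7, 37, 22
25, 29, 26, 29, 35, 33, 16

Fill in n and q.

n = 34, q = 24

Columns 4 and 6 both add up to 148, so every column sums to 148.
Column 2: 14 + 12 + 35 + 19 + 5 + 29 = 114, so the missing entry is 148 − 114 = 34.
Column 1: 6 + 16 + 15 + 25 + 37 + 25 = 124, so the missing entry is 148 − 124 = 24.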